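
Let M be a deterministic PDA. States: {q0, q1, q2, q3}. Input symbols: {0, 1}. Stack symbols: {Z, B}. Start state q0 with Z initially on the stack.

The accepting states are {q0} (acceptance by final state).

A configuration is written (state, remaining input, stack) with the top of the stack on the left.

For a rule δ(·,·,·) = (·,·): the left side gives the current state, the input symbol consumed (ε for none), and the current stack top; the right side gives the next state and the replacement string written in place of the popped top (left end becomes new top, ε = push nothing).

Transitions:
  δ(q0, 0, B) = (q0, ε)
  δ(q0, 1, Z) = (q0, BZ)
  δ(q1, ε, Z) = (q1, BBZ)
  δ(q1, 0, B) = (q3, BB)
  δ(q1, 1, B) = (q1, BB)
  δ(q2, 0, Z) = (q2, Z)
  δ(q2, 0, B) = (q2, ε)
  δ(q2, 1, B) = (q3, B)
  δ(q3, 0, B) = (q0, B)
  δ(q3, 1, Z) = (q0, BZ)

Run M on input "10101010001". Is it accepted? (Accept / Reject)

Reject

(q0, 10101010001, Z)
  read 1, top Z: go to q0, push BZ → (q0, 0101010001, BZ)
  read 0, top B: go to q0, push ε → (q0, 101010001, Z)
  read 1, top Z: go to q0, push BZ → (q0, 01010001, BZ)
  read 0, top B: go to q0, push ε → (q0, 1010001, Z)
  read 1, top Z: go to q0, push BZ → (q0, 010001, BZ)
  read 0, top B: go to q0, push ε → (q0, 10001, Z)
  read 1, top Z: go to q0, push BZ → (q0, 0001, BZ)
  read 0, top B: go to q0, push ε → (q0, 001, Z)
No transition applies at (q0, 001, Z); input not fully consumed.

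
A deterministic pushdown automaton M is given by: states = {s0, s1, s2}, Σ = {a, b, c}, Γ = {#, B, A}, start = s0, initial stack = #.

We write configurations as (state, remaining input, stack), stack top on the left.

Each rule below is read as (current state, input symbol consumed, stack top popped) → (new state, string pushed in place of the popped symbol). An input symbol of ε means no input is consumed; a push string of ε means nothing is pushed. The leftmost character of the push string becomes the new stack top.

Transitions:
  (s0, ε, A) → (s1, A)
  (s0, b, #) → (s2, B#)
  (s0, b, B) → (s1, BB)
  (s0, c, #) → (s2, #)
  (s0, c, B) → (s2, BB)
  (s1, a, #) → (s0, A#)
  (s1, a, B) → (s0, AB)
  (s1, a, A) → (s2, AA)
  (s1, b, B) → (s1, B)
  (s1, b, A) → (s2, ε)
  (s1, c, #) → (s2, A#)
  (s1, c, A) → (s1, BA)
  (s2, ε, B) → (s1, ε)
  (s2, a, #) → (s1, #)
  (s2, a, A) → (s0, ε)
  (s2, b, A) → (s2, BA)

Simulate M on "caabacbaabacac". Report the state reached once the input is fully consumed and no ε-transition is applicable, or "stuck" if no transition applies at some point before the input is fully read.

s2

(s0, caabacbaabacac, #)
  read c, top #: go to s2, push # → (s2, aabacbaabacac, #)
  read a, top #: go to s1, push # → (s1, abacbaabacac, #)
  read a, top #: go to s0, push A# → (s0, bacbaabacac, A#)
  ε-move, top A: go to s1, push A → (s1, bacbaabacac, A#)
  read b, top A: go to s2, push ε → (s2, acbaabacac, #)
  read a, top #: go to s1, push # → (s1, cbaabacac, #)
  read c, top #: go to s2, push A# → (s2, baabacac, A#)
  read b, top A: go to s2, push BA → (s2, aabacac, BA#)
  ε-move, top B: go to s1, push ε → (s1, aabacac, A#)
  read a, top A: go to s2, push AA → (s2, abacac, AA#)
  read a, top A: go to s0, push ε → (s0, bacac, A#)
  ε-move, top A: go to s1, push A → (s1, bacac, A#)
  read b, top A: go to s2, push ε → (s2, acac, #)
  read a, top #: go to s1, push # → (s1, cac, #)
  read c, top #: go to s2, push A# → (s2, ac, A#)
  read a, top A: go to s0, push ε → (s0, c, #)
  read c, top #: go to s2, push # → (s2, ε, #)
All input consumed; M is in state s2.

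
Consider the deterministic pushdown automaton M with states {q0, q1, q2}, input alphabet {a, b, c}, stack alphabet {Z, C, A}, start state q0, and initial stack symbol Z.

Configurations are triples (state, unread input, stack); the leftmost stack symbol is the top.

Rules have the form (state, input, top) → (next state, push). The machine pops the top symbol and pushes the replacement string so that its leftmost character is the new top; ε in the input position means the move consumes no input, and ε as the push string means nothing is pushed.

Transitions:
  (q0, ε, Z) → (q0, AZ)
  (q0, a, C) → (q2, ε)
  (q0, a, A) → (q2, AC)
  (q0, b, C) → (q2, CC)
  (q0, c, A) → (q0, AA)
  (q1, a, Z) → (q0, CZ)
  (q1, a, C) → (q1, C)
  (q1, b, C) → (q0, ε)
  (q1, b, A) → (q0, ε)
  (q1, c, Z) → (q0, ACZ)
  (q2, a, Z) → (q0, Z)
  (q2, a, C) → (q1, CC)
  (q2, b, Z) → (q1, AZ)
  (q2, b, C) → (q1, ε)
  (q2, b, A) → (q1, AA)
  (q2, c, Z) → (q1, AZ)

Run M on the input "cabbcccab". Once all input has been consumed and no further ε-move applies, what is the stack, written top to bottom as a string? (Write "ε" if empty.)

(q0, cabbcccab, Z)
  ε-move, top Z: go to q0, push AZ → (q0, cabbcccab, AZ)
  read c, top A: go to q0, push AA → (q0, abbcccab, AAZ)
  read a, top A: go to q2, push AC → (q2, bbcccab, ACAZ)
  read b, top A: go to q1, push AA → (q1, bcccab, AACAZ)
  read b, top A: go to q0, push ε → (q0, cccab, ACAZ)
  read c, top A: go to q0, push AA → (q0, ccab, AACAZ)
  read c, top A: go to q0, push AA → (q0, cab, AAACAZ)
  read c, top A: go to q0, push AA → (q0, ab, AAAACAZ)
  read a, top A: go to q2, push AC → (q2, b, ACAAACAZ)
  read b, top A: go to q1, push AA → (q1, ε, AACAAACAZ)
All input consumed in state q1 with stack AACAAACAZ.

AACAAACAZ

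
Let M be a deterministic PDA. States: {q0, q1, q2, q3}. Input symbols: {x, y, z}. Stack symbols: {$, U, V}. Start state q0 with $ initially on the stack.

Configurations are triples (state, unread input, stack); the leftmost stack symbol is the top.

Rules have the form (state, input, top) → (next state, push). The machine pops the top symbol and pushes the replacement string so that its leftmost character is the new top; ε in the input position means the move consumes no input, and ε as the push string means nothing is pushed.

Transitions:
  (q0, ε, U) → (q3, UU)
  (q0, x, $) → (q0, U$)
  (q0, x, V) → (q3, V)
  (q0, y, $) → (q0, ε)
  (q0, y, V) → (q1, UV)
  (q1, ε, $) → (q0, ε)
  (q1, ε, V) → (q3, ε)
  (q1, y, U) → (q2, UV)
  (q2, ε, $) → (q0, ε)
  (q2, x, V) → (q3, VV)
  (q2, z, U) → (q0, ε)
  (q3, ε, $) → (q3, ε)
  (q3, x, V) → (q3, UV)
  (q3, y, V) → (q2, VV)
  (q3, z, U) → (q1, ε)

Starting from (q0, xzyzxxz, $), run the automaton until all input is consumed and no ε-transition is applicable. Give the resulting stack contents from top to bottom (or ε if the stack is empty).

(q0, xzyzxxz, $) ⊢ (q0, zyzxxz, U$) ⊢ (q3, zyzxxz, UU$) ⊢ (q1, yzxxz, U$) ⊢ (q2, zxxz, UV$) ⊢ (q0, xxz, V$) ⊢ (q3, xz, V$) ⊢ (q3, z, UV$) ⊢ (q1, ε, V$) ⊢ (q3, ε, $) ⊢ (q3, ε, ε)
All input consumed in state q3 with stack ε.

ε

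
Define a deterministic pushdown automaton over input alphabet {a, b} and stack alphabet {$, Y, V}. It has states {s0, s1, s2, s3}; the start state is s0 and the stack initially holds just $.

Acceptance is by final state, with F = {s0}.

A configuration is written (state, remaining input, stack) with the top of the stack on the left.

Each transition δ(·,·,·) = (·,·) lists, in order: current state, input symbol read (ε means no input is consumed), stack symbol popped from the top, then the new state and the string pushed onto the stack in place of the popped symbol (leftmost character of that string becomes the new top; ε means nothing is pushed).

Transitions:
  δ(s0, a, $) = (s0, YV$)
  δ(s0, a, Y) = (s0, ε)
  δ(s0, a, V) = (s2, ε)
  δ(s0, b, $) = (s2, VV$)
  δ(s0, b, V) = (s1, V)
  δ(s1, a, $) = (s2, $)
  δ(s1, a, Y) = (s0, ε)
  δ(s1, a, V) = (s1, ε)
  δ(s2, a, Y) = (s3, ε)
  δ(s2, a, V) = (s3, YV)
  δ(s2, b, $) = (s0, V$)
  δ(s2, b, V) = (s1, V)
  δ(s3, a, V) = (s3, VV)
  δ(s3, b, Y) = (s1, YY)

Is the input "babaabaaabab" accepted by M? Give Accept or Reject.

(s0, babaabaaabab, $) ⊢ (s2, abaabaaabab, VV$) ⊢ (s3, baabaaabab, YVV$) ⊢ (s1, aabaaabab, YYVV$) ⊢ (s0, abaaabab, YVV$) ⊢ (s0, baaabab, VV$) ⊢ (s1, aaabab, VV$) ⊢ (s1, aabab, V$) ⊢ (s1, abab, $) ⊢ (s2, bab, $) ⊢ (s0, ab, V$) ⊢ (s2, b, $) ⊢ (s0, ε, V$)
All input consumed; state s0 ∈ F.

Accept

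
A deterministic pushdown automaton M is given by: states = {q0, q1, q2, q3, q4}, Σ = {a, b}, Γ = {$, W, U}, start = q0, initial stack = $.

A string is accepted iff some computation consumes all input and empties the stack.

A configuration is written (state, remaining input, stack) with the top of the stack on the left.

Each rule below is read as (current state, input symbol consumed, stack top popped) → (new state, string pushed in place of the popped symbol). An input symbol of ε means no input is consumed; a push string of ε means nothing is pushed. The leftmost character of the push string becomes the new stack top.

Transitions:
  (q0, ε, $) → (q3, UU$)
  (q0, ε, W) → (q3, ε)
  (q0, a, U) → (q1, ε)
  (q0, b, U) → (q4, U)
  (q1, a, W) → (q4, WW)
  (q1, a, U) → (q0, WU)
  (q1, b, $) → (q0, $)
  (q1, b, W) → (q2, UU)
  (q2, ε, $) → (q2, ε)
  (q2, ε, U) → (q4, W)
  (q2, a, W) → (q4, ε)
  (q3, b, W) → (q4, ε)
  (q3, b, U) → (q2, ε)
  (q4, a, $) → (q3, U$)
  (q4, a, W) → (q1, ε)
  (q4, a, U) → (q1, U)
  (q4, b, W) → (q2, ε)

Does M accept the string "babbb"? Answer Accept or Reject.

Accept

(q0, babbb, $)
  ε-move, top $: go to q3, push UU$ → (q3, babbb, UU$)
  read b, top U: go to q2, push ε → (q2, abbb, U$)
  ε-move, top U: go to q4, push W → (q4, abbb, W$)
  read a, top W: go to q1, push ε → (q1, bbb, $)
  read b, top $: go to q0, push $ → (q0, bb, $)
  ε-move, top $: go to q3, push UU$ → (q3, bb, UU$)
  read b, top U: go to q2, push ε → (q2, b, U$)
  ε-move, top U: go to q4, push W → (q4, b, W$)
  read b, top W: go to q2, push ε → (q2, ε, $)
  ε-move, top $: go to q2, push ε → (q2, ε, ε)
All input consumed and the stack is empty.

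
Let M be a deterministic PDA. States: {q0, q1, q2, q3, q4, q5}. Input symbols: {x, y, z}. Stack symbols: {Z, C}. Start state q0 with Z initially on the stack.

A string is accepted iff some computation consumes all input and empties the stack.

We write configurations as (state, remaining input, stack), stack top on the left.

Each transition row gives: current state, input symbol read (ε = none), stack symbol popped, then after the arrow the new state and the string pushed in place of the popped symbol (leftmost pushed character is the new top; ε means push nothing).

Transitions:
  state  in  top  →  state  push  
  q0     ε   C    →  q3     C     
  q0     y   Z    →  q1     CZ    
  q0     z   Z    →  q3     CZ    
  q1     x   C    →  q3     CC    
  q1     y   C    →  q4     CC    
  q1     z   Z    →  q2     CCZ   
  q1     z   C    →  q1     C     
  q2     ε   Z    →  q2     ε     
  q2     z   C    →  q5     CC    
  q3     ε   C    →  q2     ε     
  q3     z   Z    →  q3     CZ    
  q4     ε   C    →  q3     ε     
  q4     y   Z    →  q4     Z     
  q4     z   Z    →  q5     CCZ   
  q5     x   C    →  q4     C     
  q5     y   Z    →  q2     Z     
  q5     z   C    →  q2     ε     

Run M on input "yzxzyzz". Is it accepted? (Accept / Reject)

Reject

(q0, yzxzyzz, Z)
  read y, top Z: go to q1, push CZ → (q1, zxzyzz, CZ)
  read z, top C: go to q1, push C → (q1, xzyzz, CZ)
  read x, top C: go to q3, push CC → (q3, zyzz, CCZ)
  ε-move, top C: go to q2, push ε → (q2, zyzz, CZ)
  read z, top C: go to q5, push CC → (q5, yzz, CCZ)
No transition applies at (q5, yzz, CCZ); input not fully consumed.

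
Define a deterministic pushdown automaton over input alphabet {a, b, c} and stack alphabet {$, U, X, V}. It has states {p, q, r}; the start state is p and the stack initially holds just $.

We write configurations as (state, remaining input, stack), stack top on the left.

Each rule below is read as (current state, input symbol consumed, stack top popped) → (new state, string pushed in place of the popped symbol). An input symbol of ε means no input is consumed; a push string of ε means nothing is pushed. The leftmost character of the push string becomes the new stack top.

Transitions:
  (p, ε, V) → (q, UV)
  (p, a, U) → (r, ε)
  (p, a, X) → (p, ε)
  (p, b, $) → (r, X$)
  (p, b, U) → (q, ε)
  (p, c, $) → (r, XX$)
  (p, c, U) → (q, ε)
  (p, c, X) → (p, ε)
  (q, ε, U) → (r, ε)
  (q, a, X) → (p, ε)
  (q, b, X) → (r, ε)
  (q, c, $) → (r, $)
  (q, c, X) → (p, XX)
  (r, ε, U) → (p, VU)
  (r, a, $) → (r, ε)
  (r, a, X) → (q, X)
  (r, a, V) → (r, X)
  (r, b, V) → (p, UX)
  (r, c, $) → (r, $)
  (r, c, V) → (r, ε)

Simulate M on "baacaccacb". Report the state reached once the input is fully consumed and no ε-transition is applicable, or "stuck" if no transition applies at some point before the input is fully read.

r

(p, baacaccacb, $)
  read b, top $: go to r, push X$ → (r, aacaccacb, X$)
  read a, top X: go to q, push X → (q, acaccacb, X$)
  read a, top X: go to p, push ε → (p, caccacb, $)
  read c, top $: go to r, push XX$ → (r, accacb, XX$)
  read a, top X: go to q, push X → (q, ccacb, XX$)
  read c, top X: go to p, push XX → (p, cacb, XXX$)
  read c, top X: go to p, push ε → (p, acb, XX$)
  read a, top X: go to p, push ε → (p, cb, X$)
  read c, top X: go to p, push ε → (p, b, $)
  read b, top $: go to r, push X$ → (r, ε, X$)
All input consumed; M is in state r.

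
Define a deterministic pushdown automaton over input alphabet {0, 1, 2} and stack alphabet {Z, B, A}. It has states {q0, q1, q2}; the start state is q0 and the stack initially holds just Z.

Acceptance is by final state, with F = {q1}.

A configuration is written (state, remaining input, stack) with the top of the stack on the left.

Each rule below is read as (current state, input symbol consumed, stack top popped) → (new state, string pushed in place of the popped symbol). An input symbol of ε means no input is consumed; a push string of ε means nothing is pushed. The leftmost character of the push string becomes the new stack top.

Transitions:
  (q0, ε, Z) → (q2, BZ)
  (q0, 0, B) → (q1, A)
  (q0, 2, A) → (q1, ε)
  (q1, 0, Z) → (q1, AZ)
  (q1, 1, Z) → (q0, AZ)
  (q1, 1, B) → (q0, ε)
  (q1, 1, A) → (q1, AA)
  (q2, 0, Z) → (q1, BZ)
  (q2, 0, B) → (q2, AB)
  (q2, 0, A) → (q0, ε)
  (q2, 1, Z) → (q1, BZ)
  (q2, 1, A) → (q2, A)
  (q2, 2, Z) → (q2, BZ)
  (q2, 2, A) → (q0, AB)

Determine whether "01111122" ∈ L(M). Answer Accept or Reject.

(q0, 01111122, Z)
  ε-move, top Z: go to q2, push BZ → (q2, 01111122, BZ)
  read 0, top B: go to q2, push AB → (q2, 1111122, ABZ)
  read 1, top A: go to q2, push A → (q2, 111122, ABZ)
  read 1, top A: go to q2, push A → (q2, 11122, ABZ)
  read 1, top A: go to q2, push A → (q2, 1122, ABZ)
  read 1, top A: go to q2, push A → (q2, 122, ABZ)
  read 1, top A: go to q2, push A → (q2, 22, ABZ)
  read 2, top A: go to q0, push AB → (q0, 2, ABBZ)
  read 2, top A: go to q1, push ε → (q1, ε, BBZ)
All input consumed; state q1 ∈ F.

Accept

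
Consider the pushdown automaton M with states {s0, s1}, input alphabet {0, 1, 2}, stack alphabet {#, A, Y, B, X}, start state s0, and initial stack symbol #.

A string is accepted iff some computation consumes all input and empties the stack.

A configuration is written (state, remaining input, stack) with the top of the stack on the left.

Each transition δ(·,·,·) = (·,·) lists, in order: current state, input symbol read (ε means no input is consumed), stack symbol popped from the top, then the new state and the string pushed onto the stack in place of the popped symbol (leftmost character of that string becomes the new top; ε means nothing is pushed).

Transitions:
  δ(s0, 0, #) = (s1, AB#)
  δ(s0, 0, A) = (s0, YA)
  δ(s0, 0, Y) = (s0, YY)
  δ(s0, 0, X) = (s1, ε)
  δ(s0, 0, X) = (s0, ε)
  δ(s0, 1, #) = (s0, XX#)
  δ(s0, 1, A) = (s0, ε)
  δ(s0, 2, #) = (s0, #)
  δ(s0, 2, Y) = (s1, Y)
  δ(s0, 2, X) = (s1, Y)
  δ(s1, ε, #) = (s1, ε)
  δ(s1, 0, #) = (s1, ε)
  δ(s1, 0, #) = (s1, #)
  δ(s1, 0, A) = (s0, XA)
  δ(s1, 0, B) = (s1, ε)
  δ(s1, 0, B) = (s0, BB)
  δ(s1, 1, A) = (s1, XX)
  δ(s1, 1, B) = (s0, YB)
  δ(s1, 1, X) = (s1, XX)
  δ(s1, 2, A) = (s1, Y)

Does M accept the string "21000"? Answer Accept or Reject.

One accepting computation: (s0, 21000, #) ⊢ (s0, 1000, #) ⊢ (s0, 000, XX#) ⊢ (s0, 00, X#) ⊢ (s1, 0, #) ⊢ (s1, ε, ε)
All input consumed and the stack is empty.

Accept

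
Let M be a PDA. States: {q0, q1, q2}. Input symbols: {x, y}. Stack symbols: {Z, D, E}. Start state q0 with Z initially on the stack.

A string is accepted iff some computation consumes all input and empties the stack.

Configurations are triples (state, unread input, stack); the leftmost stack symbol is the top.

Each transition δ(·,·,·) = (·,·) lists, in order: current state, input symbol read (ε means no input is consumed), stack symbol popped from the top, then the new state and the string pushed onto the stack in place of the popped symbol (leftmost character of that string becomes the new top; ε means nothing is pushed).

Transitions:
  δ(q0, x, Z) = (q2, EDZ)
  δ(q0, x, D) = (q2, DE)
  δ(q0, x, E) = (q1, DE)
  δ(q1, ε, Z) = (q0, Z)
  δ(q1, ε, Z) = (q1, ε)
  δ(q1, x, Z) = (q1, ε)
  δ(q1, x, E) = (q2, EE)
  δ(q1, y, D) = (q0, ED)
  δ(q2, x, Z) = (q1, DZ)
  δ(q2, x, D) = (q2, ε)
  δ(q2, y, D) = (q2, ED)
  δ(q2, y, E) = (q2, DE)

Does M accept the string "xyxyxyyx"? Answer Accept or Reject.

No computation consumes all input and empties the stack.

Reject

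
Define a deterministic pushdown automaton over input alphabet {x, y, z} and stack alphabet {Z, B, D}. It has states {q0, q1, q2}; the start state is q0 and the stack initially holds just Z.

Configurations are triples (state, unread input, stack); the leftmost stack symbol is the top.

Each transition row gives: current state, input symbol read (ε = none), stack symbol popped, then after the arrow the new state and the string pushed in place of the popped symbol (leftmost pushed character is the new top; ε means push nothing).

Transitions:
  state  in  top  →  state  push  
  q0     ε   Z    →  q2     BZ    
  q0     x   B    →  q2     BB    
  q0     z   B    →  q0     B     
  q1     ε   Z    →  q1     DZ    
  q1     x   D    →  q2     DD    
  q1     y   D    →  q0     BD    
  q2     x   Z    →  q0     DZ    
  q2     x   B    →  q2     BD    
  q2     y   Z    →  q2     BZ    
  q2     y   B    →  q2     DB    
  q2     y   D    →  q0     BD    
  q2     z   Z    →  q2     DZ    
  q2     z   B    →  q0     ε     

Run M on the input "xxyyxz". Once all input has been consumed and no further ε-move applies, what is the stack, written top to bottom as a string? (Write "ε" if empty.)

BDBDDZ

(q0, xxyyxz, Z)
  ε-move, top Z: go to q2, push BZ → (q2, xxyyxz, BZ)
  read x, top B: go to q2, push BD → (q2, xyyxz, BDZ)
  read x, top B: go to q2, push BD → (q2, yyxz, BDDZ)
  read y, top B: go to q2, push DB → (q2, yxz, DBDDZ)
  read y, top D: go to q0, push BD → (q0, xz, BDBDDZ)
  read x, top B: go to q2, push BB → (q2, z, BBDBDDZ)
  read z, top B: go to q0, push ε → (q0, ε, BDBDDZ)
All input consumed in state q0 with stack BDBDDZ.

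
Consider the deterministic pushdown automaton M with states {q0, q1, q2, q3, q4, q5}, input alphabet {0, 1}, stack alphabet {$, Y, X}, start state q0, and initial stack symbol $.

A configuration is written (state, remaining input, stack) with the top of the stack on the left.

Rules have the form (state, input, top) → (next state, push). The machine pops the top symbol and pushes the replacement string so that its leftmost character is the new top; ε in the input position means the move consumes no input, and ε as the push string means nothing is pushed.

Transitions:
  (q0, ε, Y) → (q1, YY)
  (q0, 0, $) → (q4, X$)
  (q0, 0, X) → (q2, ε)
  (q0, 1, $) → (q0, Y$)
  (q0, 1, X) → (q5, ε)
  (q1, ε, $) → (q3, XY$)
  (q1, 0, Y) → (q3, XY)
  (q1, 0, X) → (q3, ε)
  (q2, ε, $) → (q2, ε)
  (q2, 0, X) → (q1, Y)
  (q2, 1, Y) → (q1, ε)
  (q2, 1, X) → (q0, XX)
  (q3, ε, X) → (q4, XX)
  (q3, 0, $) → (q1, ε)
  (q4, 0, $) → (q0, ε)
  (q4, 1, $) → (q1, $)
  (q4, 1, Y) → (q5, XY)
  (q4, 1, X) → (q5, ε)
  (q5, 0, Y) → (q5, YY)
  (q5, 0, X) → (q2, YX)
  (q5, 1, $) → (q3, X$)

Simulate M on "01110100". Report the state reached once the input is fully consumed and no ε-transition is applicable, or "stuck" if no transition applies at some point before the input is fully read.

q1

(q0, 01110100, $)
  read 0, top $: go to q4, push X$ → (q4, 1110100, X$)
  read 1, top X: go to q5, push ε → (q5, 110100, $)
  read 1, top $: go to q3, push X$ → (q3, 10100, X$)
  ε-move, top X: go to q4, push XX → (q4, 10100, XX$)
  read 1, top X: go to q5, push ε → (q5, 0100, X$)
  read 0, top X: go to q2, push YX → (q2, 100, YX$)
  read 1, top Y: go to q1, push ε → (q1, 00, X$)
  read 0, top X: go to q3, push ε → (q3, 0, $)
  read 0, top $: go to q1, push ε → (q1, ε, ε)
All input consumed; M is in state q1.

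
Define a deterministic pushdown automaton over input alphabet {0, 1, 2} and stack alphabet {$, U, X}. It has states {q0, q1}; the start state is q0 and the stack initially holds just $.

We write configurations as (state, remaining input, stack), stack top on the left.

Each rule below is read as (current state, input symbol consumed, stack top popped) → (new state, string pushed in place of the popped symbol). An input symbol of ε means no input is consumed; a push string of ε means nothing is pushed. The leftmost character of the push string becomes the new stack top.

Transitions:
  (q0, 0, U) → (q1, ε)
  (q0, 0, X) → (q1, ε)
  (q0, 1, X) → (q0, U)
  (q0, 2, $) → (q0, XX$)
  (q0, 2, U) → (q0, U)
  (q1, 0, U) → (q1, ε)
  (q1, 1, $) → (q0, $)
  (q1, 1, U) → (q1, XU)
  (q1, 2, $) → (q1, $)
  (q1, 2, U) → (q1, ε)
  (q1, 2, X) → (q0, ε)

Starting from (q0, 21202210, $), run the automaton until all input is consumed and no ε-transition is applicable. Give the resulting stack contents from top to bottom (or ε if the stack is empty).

X$

(q0, 21202210, $)
  read 2, top $: go to q0, push XX$ → (q0, 1202210, XX$)
  read 1, top X: go to q0, push U → (q0, 202210, UX$)
  read 2, top U: go to q0, push U → (q0, 02210, UX$)
  read 0, top U: go to q1, push ε → (q1, 2210, X$)
  read 2, top X: go to q0, push ε → (q0, 210, $)
  read 2, top $: go to q0, push XX$ → (q0, 10, XX$)
  read 1, top X: go to q0, push U → (q0, 0, UX$)
  read 0, top U: go to q1, push ε → (q1, ε, X$)
All input consumed in state q1 with stack X$.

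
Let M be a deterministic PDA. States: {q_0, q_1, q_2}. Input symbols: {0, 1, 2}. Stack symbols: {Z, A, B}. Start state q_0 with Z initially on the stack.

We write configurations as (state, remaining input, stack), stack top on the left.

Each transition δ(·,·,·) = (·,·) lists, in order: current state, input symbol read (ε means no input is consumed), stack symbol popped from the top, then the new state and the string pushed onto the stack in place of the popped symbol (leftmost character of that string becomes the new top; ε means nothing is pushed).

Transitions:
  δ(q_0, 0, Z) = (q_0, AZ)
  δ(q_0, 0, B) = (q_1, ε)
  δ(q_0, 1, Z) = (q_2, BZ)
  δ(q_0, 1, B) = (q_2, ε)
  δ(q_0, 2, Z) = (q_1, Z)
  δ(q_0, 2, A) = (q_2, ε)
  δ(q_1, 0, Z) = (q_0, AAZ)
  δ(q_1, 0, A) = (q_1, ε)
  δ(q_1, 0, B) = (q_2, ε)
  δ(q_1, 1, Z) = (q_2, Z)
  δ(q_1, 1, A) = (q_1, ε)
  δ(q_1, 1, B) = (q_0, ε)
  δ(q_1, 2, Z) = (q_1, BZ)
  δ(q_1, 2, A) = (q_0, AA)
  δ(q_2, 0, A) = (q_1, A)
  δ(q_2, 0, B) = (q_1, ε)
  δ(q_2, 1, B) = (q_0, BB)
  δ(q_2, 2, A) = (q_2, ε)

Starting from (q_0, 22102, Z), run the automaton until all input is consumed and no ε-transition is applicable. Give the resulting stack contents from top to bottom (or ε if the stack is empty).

(q_0, 22102, Z)
  read 2, top Z: go to q_1, push Z → (q_1, 2102, Z)
  read 2, top Z: go to q_1, push BZ → (q_1, 102, BZ)
  read 1, top B: go to q_0, push ε → (q_0, 02, Z)
  read 0, top Z: go to q_0, push AZ → (q_0, 2, AZ)
  read 2, top A: go to q_2, push ε → (q_2, ε, Z)
All input consumed in state q_2 with stack Z.

Z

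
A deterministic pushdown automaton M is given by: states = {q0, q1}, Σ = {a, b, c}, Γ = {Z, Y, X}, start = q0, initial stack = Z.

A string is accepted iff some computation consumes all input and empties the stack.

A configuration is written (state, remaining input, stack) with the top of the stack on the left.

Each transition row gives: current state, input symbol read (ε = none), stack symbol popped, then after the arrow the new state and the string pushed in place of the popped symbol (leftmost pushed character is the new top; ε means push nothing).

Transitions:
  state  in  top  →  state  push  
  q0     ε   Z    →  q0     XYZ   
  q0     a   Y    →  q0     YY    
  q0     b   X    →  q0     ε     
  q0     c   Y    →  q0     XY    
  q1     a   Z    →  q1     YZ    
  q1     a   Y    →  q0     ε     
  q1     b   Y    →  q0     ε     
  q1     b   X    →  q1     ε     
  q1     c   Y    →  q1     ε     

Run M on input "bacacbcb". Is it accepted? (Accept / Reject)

(q0, bacacbcb, Z) ⊢ (q0, bacacbcb, XYZ) ⊢ (q0, acacbcb, YZ) ⊢ (q0, cacbcb, YYZ) ⊢ (q0, acbcb, XYYZ)
No transition applies at (q0, acbcb, XYYZ); input not fully consumed.

Reject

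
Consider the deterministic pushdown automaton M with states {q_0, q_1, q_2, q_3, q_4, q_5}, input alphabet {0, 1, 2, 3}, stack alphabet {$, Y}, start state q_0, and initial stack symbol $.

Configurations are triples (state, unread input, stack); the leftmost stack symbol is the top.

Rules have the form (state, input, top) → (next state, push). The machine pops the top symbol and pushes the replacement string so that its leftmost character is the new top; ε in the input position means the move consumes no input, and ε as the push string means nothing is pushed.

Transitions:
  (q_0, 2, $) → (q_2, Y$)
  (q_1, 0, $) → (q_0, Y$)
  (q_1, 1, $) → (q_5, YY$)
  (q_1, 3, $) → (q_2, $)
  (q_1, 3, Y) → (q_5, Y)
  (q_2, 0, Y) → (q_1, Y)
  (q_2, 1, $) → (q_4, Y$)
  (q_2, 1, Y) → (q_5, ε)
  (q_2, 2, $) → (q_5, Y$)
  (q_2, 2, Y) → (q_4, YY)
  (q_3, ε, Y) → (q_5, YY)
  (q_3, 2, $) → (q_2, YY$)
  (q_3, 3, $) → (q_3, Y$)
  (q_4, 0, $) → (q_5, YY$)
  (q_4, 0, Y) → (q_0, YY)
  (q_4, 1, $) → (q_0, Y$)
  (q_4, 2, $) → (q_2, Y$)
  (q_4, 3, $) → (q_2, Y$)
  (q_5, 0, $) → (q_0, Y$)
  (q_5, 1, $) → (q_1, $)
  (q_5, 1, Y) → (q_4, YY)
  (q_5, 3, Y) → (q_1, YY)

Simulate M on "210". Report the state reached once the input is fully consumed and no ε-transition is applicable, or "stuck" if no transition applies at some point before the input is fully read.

q_0

(q_0, 210, $) ⊢ (q_2, 10, Y$) ⊢ (q_5, 0, $) ⊢ (q_0, ε, Y$)
All input consumed; M is in state q_0.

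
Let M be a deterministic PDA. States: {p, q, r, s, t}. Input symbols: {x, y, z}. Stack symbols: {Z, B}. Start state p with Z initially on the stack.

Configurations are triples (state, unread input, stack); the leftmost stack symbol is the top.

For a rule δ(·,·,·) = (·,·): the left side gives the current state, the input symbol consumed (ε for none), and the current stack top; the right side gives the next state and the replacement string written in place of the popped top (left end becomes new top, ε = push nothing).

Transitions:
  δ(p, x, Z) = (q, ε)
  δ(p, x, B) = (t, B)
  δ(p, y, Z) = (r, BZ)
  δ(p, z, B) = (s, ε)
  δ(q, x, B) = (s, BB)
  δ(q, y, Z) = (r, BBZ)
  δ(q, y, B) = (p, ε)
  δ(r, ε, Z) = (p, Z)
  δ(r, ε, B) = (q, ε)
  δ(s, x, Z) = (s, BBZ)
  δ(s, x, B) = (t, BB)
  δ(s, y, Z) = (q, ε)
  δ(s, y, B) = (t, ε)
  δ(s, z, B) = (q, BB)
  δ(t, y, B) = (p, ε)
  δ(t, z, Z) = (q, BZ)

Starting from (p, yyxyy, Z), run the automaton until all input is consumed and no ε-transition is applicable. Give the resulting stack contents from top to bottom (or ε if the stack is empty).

Z

(p, yyxyy, Z)
  read y, top Z: go to r, push BZ → (r, yxyy, BZ)
  ε-move, top B: go to q, push ε → (q, yxyy, Z)
  read y, top Z: go to r, push BBZ → (r, xyy, BBZ)
  ε-move, top B: go to q, push ε → (q, xyy, BZ)
  read x, top B: go to s, push BB → (s, yy, BBZ)
  read y, top B: go to t, push ε → (t, y, BZ)
  read y, top B: go to p, push ε → (p, ε, Z)
All input consumed in state p with stack Z.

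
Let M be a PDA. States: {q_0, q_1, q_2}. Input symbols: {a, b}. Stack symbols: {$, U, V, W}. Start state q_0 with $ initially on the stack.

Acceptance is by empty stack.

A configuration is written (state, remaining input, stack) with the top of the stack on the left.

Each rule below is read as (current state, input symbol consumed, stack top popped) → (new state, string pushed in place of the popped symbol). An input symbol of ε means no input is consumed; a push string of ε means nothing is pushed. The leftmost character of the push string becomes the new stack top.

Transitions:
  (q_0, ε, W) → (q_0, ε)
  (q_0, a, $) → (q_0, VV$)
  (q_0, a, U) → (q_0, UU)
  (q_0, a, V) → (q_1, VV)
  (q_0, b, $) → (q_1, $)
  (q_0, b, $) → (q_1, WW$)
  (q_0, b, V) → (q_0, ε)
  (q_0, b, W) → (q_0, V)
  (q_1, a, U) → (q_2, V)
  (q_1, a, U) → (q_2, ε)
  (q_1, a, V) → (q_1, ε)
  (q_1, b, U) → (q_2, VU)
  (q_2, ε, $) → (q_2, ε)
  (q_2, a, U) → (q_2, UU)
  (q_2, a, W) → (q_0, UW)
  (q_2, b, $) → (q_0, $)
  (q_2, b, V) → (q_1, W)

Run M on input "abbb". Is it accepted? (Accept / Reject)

Reject

No computation consumes all input and empties the stack.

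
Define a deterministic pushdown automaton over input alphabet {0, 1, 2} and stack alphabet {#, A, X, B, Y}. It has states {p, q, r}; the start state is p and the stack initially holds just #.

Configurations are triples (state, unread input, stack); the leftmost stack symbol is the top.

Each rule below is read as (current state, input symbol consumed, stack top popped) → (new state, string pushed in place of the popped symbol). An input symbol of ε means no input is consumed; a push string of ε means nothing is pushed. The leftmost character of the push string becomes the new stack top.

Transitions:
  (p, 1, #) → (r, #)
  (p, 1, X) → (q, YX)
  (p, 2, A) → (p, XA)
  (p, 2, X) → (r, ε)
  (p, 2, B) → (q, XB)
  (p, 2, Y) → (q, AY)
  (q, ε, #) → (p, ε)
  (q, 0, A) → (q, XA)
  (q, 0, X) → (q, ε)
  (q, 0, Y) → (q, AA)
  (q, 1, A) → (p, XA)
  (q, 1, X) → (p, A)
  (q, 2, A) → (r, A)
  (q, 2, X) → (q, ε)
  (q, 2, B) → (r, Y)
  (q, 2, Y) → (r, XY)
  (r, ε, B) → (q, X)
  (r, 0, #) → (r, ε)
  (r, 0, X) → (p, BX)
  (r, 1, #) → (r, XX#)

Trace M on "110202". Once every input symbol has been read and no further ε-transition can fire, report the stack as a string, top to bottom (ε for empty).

YXX#

(p, 110202, #) ⊢ (r, 10202, #) ⊢ (r, 0202, XX#) ⊢ (p, 202, BXX#) ⊢ (q, 02, XBXX#) ⊢ (q, 2, BXX#) ⊢ (r, ε, YXX#)
All input consumed in state r with stack YXX#.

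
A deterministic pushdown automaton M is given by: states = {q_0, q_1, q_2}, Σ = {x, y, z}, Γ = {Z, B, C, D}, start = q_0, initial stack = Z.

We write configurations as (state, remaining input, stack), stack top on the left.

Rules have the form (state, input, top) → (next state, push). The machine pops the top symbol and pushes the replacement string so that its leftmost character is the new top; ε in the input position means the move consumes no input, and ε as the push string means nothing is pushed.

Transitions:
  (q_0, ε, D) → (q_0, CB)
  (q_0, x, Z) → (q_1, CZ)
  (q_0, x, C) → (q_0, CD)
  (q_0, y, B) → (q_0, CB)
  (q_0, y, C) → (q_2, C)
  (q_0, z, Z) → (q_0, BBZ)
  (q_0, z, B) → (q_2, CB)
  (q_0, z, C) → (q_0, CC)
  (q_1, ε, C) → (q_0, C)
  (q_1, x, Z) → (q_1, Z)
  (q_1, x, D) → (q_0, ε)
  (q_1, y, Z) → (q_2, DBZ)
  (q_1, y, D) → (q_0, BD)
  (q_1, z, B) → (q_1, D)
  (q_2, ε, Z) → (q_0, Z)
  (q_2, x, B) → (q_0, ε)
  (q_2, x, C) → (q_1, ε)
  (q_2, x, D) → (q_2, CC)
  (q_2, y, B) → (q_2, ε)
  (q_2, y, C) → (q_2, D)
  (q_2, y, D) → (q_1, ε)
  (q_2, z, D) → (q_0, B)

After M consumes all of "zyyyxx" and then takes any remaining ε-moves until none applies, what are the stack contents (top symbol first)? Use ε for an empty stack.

(q_0, zyyyxx, Z)
  read z, top Z: go to q_0, push BBZ → (q_0, yyyxx, BBZ)
  read y, top B: go to q_0, push CB → (q_0, yyxx, CBBZ)
  read y, top C: go to q_2, push C → (q_2, yxx, CBBZ)
  read y, top C: go to q_2, push D → (q_2, xx, DBBZ)
  read x, top D: go to q_2, push CC → (q_2, x, CCBBZ)
  read x, top C: go to q_1, push ε → (q_1, ε, CBBZ)
  ε-move, top C: go to q_0, push C → (q_0, ε, CBBZ)
All input consumed in state q_0 with stack CBBZ.

CBBZ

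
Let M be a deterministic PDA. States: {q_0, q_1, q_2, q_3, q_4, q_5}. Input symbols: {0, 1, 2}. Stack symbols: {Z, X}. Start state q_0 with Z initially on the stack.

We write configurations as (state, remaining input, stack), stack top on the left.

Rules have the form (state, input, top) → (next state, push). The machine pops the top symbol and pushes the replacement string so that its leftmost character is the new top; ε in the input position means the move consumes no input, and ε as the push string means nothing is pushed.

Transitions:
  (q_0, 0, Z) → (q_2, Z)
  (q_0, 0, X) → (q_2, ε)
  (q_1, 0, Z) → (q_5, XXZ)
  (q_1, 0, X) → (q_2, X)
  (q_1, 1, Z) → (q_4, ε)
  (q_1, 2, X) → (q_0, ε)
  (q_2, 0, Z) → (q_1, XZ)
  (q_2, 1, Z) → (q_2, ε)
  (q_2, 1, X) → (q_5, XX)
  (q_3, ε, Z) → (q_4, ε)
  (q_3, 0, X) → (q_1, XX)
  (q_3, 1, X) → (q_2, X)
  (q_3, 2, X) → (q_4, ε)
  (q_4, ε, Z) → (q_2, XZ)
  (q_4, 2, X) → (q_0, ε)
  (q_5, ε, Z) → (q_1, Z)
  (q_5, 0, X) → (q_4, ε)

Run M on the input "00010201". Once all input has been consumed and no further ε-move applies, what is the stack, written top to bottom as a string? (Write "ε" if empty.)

(q_0, 00010201, Z) ⊢ (q_2, 0010201, Z) ⊢ (q_1, 010201, XZ) ⊢ (q_2, 10201, XZ) ⊢ (q_5, 0201, XXZ) ⊢ (q_4, 201, XZ) ⊢ (q_0, 01, Z) ⊢ (q_2, 1, Z) ⊢ (q_2, ε, ε)
All input consumed in state q_2 with stack ε.

ε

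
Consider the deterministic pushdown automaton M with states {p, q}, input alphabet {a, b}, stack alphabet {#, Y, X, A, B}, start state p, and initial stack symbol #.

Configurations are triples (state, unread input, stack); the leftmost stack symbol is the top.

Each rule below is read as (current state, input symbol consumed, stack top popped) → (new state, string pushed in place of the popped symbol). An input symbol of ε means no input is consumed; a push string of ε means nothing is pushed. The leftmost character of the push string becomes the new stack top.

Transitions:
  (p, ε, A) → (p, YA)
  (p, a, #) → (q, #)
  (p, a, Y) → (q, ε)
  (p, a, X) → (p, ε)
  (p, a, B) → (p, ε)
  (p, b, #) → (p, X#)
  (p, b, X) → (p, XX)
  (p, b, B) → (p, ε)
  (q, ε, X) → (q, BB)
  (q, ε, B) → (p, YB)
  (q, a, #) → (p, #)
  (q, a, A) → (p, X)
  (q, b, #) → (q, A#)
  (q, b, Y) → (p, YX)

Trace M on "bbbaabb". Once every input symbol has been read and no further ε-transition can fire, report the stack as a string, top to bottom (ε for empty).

XXX#

(p, bbbaabb, #)
  read b, top #: go to p, push X# → (p, bbaabb, X#)
  read b, top X: go to p, push XX → (p, baabb, XX#)
  read b, top X: go to p, push XX → (p, aabb, XXX#)
  read a, top X: go to p, push ε → (p, abb, XX#)
  read a, top X: go to p, push ε → (p, bb, X#)
  read b, top X: go to p, push XX → (p, b, XX#)
  read b, top X: go to p, push XX → (p, ε, XXX#)
All input consumed in state p with stack XXX#.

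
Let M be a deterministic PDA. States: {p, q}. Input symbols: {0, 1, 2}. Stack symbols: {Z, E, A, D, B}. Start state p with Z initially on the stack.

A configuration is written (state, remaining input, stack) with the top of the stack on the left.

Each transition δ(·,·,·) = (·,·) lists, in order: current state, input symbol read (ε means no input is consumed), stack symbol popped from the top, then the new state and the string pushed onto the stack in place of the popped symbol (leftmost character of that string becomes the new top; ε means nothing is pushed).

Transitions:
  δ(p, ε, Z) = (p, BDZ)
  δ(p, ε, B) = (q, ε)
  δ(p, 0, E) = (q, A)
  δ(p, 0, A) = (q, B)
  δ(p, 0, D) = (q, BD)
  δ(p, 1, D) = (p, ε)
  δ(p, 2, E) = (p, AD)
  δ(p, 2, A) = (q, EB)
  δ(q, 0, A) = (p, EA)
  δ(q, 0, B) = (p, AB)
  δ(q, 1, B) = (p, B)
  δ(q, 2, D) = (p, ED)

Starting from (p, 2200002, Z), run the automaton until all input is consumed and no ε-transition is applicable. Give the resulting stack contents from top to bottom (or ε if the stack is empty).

(p, 2200002, Z)
  ε-move, top Z: go to p, push BDZ → (p, 2200002, BDZ)
  ε-move, top B: go to q, push ε → (q, 2200002, DZ)
  read 2, top D: go to p, push ED → (p, 200002, EDZ)
  read 2, top E: go to p, push AD → (p, 00002, ADDZ)
  read 0, top A: go to q, push B → (q, 0002, BDDZ)
  read 0, top B: go to p, push AB → (p, 002, ABDDZ)
  read 0, top A: go to q, push B → (q, 02, BBDDZ)
  read 0, top B: go to p, push AB → (p, 2, ABBDDZ)
  read 2, top A: go to q, push EB → (q, ε, EBBBDDZ)
All input consumed in state q with stack EBBBDDZ.

EBBBDDZ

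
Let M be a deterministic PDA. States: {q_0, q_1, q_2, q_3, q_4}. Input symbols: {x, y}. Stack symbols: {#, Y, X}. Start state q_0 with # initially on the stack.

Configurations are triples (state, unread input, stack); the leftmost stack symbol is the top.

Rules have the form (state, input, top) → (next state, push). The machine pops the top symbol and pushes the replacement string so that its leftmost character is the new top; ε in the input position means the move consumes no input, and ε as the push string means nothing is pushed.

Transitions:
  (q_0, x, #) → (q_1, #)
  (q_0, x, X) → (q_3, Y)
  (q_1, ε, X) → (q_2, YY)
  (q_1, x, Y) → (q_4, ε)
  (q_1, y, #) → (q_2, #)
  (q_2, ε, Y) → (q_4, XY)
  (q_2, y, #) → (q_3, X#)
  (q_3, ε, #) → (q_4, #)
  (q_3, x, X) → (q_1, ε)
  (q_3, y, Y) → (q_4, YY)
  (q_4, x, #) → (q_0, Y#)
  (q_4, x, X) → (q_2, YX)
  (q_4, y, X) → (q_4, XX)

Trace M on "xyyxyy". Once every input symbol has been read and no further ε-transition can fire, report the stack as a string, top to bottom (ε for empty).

X#

(q_0, xyyxyy, #)
  read x, top #: go to q_1, push # → (q_1, yyxyy, #)
  read y, top #: go to q_2, push # → (q_2, yxyy, #)
  read y, top #: go to q_3, push X# → (q_3, xyy, X#)
  read x, top X: go to q_1, push ε → (q_1, yy, #)
  read y, top #: go to q_2, push # → (q_2, y, #)
  read y, top #: go to q_3, push X# → (q_3, ε, X#)
All input consumed in state q_3 with stack X#.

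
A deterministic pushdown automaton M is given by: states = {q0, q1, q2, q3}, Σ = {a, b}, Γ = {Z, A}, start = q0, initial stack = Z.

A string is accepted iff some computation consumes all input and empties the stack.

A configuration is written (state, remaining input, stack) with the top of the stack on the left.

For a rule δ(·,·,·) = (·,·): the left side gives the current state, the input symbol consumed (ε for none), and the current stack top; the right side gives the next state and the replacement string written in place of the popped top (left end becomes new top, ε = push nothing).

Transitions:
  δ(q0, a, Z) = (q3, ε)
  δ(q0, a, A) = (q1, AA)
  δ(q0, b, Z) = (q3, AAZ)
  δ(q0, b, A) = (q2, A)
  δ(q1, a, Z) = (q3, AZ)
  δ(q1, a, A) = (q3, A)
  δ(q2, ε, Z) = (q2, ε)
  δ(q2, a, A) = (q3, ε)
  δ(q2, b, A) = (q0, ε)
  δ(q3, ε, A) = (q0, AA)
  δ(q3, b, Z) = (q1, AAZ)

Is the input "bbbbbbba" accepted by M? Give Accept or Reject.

Accept

(q0, bbbbbbba, Z)
  read b, top Z: go to q3, push AAZ → (q3, bbbbbba, AAZ)
  ε-move, top A: go to q0, push AA → (q0, bbbbbba, AAAZ)
  read b, top A: go to q2, push A → (q2, bbbbba, AAAZ)
  read b, top A: go to q0, push ε → (q0, bbbba, AAZ)
  read b, top A: go to q2, push A → (q2, bbba, AAZ)
  read b, top A: go to q0, push ε → (q0, bba, AZ)
  read b, top A: go to q2, push A → (q2, ba, AZ)
  read b, top A: go to q0, push ε → (q0, a, Z)
  read a, top Z: go to q3, push ε → (q3, ε, ε)
All input consumed and the stack is empty.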